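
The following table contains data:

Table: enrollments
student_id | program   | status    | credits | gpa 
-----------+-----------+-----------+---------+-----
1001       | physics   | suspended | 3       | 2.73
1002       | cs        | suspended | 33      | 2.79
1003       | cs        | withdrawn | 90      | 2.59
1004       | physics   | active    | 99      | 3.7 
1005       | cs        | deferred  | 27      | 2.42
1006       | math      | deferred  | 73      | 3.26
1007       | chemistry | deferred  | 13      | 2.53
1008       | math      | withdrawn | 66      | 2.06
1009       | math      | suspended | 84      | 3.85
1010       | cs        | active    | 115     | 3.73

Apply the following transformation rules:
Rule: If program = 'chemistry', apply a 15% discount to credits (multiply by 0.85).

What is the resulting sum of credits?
601.05

Step 1: Records with program = 'chemistry' have total credits = 13
Step 2: Apply multiplier: 13 × 0.85 = 11.05
Step 3: Other records total: 590
Step 4: Final sum = 11.05 + 590 = 601.05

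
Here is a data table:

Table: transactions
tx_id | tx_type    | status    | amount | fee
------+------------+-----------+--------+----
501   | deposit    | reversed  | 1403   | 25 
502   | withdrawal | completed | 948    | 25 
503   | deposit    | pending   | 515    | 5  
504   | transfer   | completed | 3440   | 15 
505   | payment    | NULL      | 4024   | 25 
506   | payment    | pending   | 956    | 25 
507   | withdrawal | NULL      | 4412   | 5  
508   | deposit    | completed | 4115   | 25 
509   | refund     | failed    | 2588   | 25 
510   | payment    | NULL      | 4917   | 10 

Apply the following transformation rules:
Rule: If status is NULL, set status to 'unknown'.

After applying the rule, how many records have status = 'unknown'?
3

Step 1: Count records where status IS NULL
Step 2: Found 3 records with NULL status
Step 3: These records will have status set to 'unknown'
Step 4: Records already having status = 'unknown': 0
Step 5: Answer: 3 + 0 = 3 records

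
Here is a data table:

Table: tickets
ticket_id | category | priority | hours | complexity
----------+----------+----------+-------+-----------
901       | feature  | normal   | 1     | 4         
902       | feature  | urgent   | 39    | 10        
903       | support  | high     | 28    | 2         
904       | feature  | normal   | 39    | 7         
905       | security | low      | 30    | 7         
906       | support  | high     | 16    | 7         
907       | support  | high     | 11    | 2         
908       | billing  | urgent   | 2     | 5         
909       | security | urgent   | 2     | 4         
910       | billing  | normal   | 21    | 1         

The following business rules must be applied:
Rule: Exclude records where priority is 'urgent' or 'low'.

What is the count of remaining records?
6

Step 1: Count records to exclude
  - 3 (urgent) + 1 (low) = 4 records
Step 2: Total records: 10
Step 3: Remaining = 10 - 4 = 6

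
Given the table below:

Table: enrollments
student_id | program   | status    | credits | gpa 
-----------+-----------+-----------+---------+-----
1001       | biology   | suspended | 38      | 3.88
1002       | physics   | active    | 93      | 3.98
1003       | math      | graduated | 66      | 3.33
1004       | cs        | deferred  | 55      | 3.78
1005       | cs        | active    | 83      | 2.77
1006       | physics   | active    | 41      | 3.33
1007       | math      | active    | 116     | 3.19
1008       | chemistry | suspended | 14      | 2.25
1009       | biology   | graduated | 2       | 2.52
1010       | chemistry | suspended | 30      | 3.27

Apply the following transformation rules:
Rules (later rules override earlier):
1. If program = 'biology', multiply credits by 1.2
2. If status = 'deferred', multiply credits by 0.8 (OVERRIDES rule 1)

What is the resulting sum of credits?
535.0

Step 1: Rule 2 takes priority for records with status = 'deferred'
  - 1 records: 55 × 0.8 = 44.0
Step 2: Rule 1 applies to remaining records with program = 'biology'
  - 2 records: 40 × 1.2 = 48.0
Step 3: Other records unchanged: 443
Step 4: Final sum = 44.0 + 48.0 + 443 = 535.0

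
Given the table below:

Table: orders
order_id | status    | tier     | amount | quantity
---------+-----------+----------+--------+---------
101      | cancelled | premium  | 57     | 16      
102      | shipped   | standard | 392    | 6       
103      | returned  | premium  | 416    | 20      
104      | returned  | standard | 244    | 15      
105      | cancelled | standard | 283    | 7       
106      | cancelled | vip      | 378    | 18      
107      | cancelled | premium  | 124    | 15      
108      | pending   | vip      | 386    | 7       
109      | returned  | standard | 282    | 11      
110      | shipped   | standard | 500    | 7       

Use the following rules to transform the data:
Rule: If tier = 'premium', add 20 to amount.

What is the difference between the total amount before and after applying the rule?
60

Step 1: Original sum of amount = 3062
Step 2: 3 records have tier = 'premium'
Step 3: Each affected record changes by 20
Step 4: Total change = 3 × 20 = 60
Step 5: New sum = 3062 + 60 = 3122
Step 6: Difference = |3122 - 3062| = 60
        (Sum increased by 60)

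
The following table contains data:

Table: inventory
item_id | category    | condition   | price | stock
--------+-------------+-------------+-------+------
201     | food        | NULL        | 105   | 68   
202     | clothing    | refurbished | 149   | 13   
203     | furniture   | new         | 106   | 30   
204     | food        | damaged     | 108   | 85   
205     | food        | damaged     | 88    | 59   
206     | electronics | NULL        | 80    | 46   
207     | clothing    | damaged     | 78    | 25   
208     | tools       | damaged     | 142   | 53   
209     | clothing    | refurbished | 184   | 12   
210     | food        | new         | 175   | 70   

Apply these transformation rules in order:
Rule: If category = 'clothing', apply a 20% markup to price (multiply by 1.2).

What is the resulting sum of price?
1297.2

Step 1: Records with category = 'clothing' have total price = 411
Step 2: Apply multiplier: 411 × 1.2 = 493.2
Step 3: Other records total: 804
Step 4: Final sum = 493.2 + 804 = 1297.2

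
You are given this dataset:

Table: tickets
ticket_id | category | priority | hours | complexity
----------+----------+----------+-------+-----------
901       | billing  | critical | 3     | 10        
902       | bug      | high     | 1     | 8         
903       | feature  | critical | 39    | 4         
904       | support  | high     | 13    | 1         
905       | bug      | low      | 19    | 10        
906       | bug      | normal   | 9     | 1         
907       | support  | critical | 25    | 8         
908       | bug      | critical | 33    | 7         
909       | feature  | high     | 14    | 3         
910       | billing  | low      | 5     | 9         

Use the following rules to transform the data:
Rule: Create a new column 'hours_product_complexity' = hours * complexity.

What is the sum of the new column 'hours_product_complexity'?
924

Step 1: For each record, compute hours * complexity
Example calculations:
  3 * 10 = 30
  1 * 8 = 8
  39 * 4 = 156
  ...
Step 2: Sum all derived values
Step 3: Total = 924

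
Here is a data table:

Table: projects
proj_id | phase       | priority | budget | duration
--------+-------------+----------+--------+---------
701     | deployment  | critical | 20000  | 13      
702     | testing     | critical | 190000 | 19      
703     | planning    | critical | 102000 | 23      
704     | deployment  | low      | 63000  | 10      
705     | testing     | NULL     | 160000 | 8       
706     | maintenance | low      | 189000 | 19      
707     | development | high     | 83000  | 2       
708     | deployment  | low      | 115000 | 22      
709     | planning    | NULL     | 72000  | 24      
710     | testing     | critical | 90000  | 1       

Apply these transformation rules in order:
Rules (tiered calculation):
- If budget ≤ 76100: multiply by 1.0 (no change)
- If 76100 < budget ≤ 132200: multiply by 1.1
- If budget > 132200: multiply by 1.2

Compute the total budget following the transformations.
1230800.0

Step 1: Tier 1 (budget ≤ 76100): 3 records, sum = 155000 × 1.0 = 155000.0
Step 2: Tier 2 (76100 < budget ≤ 132200): 4 records, sum = 390000 × 1.1 = 429000.0
Step 3: Tier 3 (budget > 132200): 3 records, sum = 539000 × 1.2 = 646800.0
Step 4: Final sum = 155000.0 + 429000.0 + 646800.0 = 1230800.0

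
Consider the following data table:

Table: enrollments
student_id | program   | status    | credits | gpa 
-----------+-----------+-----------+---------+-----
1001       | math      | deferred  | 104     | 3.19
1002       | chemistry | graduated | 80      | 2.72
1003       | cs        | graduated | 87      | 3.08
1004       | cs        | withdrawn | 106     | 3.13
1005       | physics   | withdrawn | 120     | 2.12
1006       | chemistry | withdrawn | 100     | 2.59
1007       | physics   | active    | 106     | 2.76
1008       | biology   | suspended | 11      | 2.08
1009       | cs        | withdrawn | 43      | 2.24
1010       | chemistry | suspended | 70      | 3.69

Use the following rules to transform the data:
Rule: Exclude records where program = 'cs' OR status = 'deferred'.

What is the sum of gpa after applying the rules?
15.96

Step 1: Find records where program = 'cs' OR status = 'deferred'
Step 2: 4 records match, summing to 11.64
Step 3: Original sum: 27.6
Step 4: Remaining sum = 27.6 - 11.64 = 15.96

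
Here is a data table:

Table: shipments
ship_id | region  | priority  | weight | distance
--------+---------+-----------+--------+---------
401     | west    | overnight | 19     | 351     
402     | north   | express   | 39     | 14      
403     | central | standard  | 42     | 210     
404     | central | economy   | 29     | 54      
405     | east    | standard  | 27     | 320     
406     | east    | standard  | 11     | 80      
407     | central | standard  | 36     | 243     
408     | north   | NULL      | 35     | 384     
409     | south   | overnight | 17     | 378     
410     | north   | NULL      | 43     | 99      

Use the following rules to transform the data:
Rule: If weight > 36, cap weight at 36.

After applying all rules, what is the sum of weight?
282

Step 1: 3 records have weight > 36
Step 2: These records originally summed to 124
Step 3: After capping: 3 × 36 = 108
Step 4: Unaffected records sum: 174
Step 5: Final sum = 108 + 174 = 282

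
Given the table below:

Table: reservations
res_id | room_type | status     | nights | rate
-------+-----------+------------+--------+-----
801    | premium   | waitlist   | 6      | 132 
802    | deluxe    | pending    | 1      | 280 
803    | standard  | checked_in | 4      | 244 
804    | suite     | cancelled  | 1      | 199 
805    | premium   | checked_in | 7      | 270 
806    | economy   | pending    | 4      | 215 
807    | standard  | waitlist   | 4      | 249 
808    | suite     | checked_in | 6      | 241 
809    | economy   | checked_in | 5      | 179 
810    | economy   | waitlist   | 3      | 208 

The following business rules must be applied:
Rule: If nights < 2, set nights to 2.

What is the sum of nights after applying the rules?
43

Step 1: 2 records have nights < 2
Step 2: These records originally summed to 2
Step 3: After setting to minimum: 2 × 2 = 4
Step 4: Unaffected records sum: 39
Step 5: Final sum = 4 + 39 = 43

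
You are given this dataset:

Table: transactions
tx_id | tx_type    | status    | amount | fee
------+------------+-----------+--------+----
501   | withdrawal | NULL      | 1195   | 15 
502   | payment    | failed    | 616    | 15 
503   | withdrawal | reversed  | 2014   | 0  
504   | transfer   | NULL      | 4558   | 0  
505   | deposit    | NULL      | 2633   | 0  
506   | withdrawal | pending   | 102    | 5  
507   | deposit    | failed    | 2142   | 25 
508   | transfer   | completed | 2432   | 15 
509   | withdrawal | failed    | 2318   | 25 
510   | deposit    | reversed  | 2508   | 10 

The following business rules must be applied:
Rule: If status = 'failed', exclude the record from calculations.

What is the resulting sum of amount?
15442

Step 1: Identify records where status = 'failed'
Step 2: The excluded records sum to 5076
Step 3: Original total amount = 20518
Step 4: Remaining total = 20518 - 5076 = 15442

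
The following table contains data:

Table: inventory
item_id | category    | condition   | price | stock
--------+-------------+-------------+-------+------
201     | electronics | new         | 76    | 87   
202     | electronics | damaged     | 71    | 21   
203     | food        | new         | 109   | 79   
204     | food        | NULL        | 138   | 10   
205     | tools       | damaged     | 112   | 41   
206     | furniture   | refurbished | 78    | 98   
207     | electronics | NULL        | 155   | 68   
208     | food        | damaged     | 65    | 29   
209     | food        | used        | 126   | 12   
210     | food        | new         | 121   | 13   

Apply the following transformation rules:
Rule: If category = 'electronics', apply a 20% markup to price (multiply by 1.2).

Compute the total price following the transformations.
1111.4

Step 1: Records with category = 'electronics' have total price = 302
Step 2: Apply multiplier: 302 × 1.2 = 362.4
Step 3: Other records total: 749
Step 4: Final sum = 362.4 + 749 = 1111.4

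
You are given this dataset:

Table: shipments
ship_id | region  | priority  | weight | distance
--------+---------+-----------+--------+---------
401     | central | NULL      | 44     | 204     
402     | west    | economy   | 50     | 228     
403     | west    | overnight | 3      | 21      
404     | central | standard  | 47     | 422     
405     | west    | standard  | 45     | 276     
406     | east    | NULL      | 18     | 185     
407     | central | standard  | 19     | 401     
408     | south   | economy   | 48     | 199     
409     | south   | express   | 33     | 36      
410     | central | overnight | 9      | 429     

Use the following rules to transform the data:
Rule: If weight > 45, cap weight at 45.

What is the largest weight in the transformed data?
45

Step 1: Original maximum weight = 50
Step 2: Apply cap at 45
Step 3: 3 records had weight > 45 and were capped
Step 4: Maximum after transformation = 45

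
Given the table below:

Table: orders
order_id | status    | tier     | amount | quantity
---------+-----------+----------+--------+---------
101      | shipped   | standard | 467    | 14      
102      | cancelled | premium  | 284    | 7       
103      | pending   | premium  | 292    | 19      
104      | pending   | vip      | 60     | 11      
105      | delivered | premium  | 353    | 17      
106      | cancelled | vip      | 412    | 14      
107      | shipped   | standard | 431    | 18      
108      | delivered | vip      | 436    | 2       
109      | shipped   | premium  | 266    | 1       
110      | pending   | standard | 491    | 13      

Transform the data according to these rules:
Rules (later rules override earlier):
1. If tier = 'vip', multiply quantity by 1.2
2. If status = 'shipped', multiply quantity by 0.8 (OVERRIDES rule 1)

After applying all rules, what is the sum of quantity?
114.8

Step 1: Rule 2 takes priority for records with status = 'shipped'
  - 3 records: 33 × 0.8 = 26.4
Step 2: Rule 1 applies to remaining records with tier = 'vip'
  - 3 records: 27 × 1.2 = 32.4
Step 3: Other records unchanged: 56
Step 4: Final sum = 26.4 + 32.4 + 56 = 114.8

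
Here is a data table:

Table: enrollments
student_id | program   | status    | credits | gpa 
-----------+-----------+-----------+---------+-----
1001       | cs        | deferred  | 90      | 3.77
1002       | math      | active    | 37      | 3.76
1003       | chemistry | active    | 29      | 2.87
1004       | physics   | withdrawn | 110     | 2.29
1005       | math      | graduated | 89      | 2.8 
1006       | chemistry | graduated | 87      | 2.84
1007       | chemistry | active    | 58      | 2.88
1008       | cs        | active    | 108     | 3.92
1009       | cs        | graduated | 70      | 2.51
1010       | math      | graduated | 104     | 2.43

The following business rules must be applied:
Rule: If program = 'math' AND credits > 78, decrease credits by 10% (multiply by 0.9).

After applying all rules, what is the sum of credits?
762.7

Step 1: Find records where program = 'math' AND credits > 78
Step 2: 2 records match, summing to 193
Step 3: After multiplier: 193 × 0.9 = 173.7
Step 4: Unaffected records sum: 589
Step 5: Final sum = 173.7 + 589 = 762.7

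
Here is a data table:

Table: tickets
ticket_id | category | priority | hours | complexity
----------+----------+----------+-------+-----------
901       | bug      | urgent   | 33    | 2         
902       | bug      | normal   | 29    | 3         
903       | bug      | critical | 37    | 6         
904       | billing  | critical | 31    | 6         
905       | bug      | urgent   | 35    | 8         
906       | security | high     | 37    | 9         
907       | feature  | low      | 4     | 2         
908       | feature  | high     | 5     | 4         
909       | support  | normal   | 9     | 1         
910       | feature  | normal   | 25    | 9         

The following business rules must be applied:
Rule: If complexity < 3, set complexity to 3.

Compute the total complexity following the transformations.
54

Step 1: 3 records have complexity < 3
Step 2: These records originally summed to 5
Step 3: After setting to minimum: 3 × 3 = 9
Step 4: Unaffected records sum: 45
Step 5: Final sum = 9 + 45 = 54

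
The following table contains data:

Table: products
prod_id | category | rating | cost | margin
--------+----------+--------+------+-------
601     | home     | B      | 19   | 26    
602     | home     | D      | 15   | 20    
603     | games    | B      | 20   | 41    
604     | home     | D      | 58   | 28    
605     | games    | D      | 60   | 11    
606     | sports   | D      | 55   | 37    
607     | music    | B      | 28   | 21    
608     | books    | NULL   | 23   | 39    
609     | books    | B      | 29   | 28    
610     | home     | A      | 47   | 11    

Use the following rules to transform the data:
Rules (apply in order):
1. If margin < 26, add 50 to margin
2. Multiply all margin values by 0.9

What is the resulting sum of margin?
415.8

Step 1: Apply Rule 1 - Add 50 to records with margin < 26
  - 4 records affected: 63 + (4 × 50) = 263
  - Unaffected records: 199
  - Sum after Rule 1: 462
Step 2: Apply Rule 2 - Multiply all by 0.9
  - 462 × 0.9 = 415.8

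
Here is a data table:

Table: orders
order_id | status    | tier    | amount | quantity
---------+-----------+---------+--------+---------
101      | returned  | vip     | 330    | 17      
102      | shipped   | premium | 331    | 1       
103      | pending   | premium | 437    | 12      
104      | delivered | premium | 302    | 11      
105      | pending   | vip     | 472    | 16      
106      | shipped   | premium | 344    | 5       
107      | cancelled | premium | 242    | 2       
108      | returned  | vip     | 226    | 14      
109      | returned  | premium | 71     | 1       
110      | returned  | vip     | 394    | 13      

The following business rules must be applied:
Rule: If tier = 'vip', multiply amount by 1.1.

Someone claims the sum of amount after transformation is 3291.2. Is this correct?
Yes, the result is correct.

Step 1: Calculate the correct sum after transformation
Step 2: Apply multiplier 1.1 to records where tier = 'vip'
Step 3: Correct result = 3291.2
Step 4: Claimed result = 3291.2
Step 5: 3291.2 = 3291.2 ✓
Conclusion: The claimed result is correct.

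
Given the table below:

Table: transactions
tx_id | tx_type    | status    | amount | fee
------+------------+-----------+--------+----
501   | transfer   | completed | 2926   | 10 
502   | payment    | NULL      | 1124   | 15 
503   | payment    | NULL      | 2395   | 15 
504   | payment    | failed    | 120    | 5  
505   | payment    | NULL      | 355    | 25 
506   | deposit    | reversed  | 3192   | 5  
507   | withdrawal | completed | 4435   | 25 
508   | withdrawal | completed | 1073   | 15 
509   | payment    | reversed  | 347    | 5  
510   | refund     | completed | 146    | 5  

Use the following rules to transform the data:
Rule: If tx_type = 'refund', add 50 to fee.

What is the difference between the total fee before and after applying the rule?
50

Step 1: Original sum of fee = 125
Step 2: 1 records have tx_type = 'refund'
Step 3: Each affected record changes by 50
Step 4: Total change = 1 × 50 = 50
Step 5: New sum = 125 + 50 = 175
Step 6: Difference = |175 - 125| = 50
        (Sum increased by 50)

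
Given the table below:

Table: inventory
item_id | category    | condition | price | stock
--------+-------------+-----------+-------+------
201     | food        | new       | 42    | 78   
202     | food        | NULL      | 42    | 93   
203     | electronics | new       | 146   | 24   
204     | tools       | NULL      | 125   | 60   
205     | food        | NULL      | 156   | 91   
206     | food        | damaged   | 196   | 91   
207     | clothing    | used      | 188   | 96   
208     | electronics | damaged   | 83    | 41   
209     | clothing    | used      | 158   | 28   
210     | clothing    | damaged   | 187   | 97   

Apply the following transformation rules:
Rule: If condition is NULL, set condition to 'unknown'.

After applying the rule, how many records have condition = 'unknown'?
3

Step 1: Count records where condition IS NULL
Step 2: Found 3 records with NULL condition
Step 3: These records will have condition set to 'unknown'
Step 4: Records already having condition = 'unknown': 0
Step 5: Answer: 3 + 0 = 3 records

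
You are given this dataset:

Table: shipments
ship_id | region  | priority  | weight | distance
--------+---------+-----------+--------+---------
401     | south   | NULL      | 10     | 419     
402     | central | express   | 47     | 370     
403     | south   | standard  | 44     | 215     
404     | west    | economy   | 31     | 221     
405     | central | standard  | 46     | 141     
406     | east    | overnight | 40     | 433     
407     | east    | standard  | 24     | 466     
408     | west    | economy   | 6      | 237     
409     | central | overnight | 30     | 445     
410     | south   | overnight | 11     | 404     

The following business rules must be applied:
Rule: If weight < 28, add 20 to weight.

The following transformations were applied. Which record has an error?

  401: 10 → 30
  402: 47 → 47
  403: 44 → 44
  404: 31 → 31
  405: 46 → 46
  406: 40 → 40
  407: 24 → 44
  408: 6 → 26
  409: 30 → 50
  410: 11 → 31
Record 409 has an error. The correct transformed value should be 30, not 50.

Step 1: Check each record against the rule
Step 2: Record 409 has weight = 30
Step 3: Since 30 >= 28, the bonus should not have been applied
Step 4: Correct value = 30, but claimed value = 50
Conclusion: Record 409 has the error.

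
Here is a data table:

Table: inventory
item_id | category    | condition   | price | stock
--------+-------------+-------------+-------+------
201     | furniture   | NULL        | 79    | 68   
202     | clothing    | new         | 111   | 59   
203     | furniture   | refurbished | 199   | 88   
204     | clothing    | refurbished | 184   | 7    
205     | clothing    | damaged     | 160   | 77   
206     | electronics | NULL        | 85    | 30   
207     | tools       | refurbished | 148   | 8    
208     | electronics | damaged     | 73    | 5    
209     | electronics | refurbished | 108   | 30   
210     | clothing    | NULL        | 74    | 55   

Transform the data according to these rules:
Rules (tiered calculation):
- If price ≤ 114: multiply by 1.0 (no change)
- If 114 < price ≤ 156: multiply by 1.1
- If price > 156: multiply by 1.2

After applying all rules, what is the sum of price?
1344.4

Step 1: Tier 1 (price ≤ 114): 6 records, sum = 530 × 1.0 = 530.0
Step 2: Tier 2 (114 < price ≤ 156): 1 records, sum = 148 × 1.1 = 162.8
Step 3: Tier 3 (price > 156): 3 records, sum = 543 × 1.2 = 651.6
Step 4: Final sum = 530.0 + 162.8 + 651.6 = 1344.4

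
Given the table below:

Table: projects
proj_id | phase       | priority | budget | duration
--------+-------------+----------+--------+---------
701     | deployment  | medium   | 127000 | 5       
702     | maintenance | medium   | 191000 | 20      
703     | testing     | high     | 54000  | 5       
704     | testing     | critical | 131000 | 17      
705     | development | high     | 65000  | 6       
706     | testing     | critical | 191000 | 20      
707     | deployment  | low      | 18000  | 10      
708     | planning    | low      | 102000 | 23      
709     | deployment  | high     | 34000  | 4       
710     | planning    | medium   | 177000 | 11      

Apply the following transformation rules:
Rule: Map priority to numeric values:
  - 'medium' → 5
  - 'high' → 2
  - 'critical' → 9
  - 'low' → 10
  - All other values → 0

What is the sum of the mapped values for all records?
59

Step 1: Apply mapping to each record
Step 2: Count by status:
  'medium': 3 records × 5 = 15
  'high': 3 records × 2 = 6
  'critical': 2 records × 9 = 18
  'low': 2 records × 10 = 20
Step 3: Sum all mapped values = 59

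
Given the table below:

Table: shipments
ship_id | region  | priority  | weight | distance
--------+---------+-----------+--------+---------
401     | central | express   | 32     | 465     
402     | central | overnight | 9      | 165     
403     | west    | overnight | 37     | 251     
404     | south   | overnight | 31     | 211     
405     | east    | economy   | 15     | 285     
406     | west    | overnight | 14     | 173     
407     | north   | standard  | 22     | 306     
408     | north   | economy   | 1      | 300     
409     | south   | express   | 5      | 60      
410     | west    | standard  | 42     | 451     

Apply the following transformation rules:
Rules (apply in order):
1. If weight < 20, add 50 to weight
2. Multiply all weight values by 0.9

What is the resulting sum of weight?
412.2

Step 1: Apply Rule 1 - Add 50 to records with weight < 20
  - 5 records affected: 44 + (5 × 50) = 294
  - Unaffected records: 164
  - Sum after Rule 1: 458
Step 2: Apply Rule 2 - Multiply all by 0.9
  - 458 × 0.9 = 412.2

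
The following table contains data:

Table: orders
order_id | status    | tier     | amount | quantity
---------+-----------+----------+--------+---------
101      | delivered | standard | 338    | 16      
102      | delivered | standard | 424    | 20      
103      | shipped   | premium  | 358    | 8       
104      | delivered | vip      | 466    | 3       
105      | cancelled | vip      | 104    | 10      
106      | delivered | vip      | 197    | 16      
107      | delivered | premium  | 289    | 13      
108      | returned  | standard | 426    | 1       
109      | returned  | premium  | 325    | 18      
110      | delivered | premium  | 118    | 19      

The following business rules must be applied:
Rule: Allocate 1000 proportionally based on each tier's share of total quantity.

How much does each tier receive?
premium: 467.74, standard: 298.39, vip: 233.87

Step 1: Calculate total quantity = 124
Step 2: Calculate each tier's proportion:
  premium: 58/124 = 46.77% → 467.74
  standard: 37/124 = 29.84% → 298.39
  vip: 29/124 = 23.39% → 233.87
Step 3: Verify: sum of allocations ≈ 1000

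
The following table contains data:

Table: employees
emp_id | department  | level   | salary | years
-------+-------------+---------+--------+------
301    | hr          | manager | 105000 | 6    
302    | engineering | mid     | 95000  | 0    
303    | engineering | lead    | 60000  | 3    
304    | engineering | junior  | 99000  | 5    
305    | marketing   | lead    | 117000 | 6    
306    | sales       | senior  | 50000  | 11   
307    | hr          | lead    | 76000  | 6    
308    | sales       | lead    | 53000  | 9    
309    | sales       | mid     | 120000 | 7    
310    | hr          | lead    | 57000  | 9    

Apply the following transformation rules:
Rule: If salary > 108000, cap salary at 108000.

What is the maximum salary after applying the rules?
108000

Step 1: Original maximum salary = 120000
Step 2: Apply cap at 108000
Step 3: 2 records had salary > 108000 and were capped
Step 4: Maximum after transformation = 108000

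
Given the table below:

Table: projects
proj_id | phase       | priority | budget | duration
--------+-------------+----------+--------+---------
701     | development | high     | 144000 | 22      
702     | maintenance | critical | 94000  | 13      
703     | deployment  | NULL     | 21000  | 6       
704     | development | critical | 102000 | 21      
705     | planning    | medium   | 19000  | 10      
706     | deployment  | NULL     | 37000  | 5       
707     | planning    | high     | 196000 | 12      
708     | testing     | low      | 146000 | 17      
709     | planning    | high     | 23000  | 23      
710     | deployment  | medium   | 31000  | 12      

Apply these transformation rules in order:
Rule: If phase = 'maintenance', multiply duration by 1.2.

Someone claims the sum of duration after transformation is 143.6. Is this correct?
Yes, the result is correct.

Step 1: Calculate the correct sum after transformation
Step 2: Apply multiplier 1.2 to records where phase = 'maintenance'
Step 3: Correct result = 143.6
Step 4: Claimed result = 143.6
Step 5: 143.6 = 143.6 ✓
Conclusion: The claimed result is correct.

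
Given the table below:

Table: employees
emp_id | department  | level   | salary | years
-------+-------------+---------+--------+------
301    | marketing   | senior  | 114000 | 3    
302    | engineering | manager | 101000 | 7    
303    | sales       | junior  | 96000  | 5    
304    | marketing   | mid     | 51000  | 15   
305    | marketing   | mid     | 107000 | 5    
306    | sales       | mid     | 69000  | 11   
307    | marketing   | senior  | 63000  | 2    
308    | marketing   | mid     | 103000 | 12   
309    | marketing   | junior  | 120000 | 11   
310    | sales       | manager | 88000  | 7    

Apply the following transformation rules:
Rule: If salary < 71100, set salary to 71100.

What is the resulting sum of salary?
942300

Step 1: 3 records have salary < 71100
Step 2: These records originally summed to 183000
Step 3: After setting to minimum: 3 × 71100 = 213300
Step 4: Unaffected records sum: 729000
Step 5: Final sum = 213300 + 729000 = 942300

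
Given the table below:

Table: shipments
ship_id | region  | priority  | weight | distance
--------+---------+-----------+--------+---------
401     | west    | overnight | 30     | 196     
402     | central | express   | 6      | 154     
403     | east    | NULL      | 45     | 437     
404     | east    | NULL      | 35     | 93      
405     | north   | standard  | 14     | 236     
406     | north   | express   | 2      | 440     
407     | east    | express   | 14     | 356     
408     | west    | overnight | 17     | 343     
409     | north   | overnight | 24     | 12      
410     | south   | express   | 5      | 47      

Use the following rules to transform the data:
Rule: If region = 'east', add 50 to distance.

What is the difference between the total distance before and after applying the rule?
150

Step 1: Original sum of distance = 2314
Step 2: 3 records have region = 'east'
Step 3: Each affected record changes by 50
Step 4: Total change = 3 × 50 = 150
Step 5: New sum = 2314 + 150 = 2464
Step 6: Difference = |2464 - 2314| = 150
        (Sum increased by 150)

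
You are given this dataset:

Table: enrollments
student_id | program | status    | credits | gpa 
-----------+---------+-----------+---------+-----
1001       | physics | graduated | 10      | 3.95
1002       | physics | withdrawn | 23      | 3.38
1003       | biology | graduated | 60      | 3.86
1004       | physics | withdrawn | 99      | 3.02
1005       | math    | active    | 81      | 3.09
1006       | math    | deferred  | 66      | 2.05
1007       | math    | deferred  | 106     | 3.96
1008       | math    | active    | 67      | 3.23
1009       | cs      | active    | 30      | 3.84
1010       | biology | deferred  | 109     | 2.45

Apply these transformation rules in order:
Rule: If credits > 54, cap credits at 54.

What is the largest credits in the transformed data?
54

Step 1: Original maximum credits = 109
Step 2: Apply cap at 54
Step 3: 7 records had credits > 54 and were capped
Step 4: Maximum after transformation = 54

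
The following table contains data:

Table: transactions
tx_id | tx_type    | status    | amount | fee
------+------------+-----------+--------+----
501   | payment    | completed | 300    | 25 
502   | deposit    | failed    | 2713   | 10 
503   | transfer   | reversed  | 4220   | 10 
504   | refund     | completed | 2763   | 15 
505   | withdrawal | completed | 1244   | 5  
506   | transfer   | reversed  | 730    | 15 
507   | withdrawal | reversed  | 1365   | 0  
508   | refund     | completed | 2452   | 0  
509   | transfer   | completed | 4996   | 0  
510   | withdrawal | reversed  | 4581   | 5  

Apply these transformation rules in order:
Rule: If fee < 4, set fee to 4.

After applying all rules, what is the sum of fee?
97

Step 1: 3 records have fee < 4
Step 2: These records originally summed to 0
Step 3: After setting to minimum: 3 × 4 = 12
Step 4: Unaffected records sum: 85
Step 5: Final sum = 12 + 85 = 97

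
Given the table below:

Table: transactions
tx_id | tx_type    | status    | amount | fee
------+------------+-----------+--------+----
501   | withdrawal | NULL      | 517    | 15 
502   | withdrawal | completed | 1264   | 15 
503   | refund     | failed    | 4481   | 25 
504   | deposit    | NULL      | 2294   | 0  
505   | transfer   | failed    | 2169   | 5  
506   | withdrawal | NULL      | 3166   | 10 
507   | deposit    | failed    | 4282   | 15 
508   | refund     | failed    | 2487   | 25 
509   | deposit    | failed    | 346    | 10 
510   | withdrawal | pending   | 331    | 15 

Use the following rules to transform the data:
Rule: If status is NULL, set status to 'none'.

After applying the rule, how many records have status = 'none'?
3

Step 1: Count records where status IS NULL
Step 2: Found 3 records with NULL status
Step 3: These records will have status set to 'none'
Step 4: Records already having status = 'none': 0
Step 5: Answer: 3 + 0 = 3 records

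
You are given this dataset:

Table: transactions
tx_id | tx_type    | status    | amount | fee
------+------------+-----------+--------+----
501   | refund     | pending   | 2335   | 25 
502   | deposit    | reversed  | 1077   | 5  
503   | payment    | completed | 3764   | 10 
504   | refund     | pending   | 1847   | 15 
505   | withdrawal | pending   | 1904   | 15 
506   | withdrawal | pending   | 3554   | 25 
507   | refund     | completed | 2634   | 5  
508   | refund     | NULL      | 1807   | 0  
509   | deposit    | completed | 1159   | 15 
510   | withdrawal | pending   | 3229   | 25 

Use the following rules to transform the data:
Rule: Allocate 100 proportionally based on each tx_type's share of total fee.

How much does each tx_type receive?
deposit: 14.29, payment: 7.14, refund: 32.14, withdrawal: 46.43

Step 1: Calculate total fee = 140
Step 2: Calculate each tx_type's proportion:
  deposit: 20/140 = 14.29% → 14.29
  payment: 10/140 = 7.14% → 7.14
  refund: 45/140 = 32.14% → 32.14
  withdrawal: 65/140 = 46.43% → 46.43
Step 3: Verify: sum of allocations ≈ 100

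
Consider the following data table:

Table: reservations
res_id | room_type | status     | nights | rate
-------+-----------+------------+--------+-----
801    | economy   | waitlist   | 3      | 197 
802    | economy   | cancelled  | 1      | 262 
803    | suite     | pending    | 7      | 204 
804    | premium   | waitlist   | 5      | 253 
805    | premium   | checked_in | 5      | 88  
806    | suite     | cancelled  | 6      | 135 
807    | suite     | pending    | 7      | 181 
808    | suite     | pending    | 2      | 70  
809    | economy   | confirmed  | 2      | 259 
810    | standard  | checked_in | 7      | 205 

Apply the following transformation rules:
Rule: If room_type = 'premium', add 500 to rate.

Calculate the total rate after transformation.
2854

Step 1: Count records where room_type = 'premium': 2
Step 2: Total bonus added: 2 × 500 = 1000
Step 3: Original sum of rate: 1854
Step 4: Final sum = 1854 + 1000 = 2854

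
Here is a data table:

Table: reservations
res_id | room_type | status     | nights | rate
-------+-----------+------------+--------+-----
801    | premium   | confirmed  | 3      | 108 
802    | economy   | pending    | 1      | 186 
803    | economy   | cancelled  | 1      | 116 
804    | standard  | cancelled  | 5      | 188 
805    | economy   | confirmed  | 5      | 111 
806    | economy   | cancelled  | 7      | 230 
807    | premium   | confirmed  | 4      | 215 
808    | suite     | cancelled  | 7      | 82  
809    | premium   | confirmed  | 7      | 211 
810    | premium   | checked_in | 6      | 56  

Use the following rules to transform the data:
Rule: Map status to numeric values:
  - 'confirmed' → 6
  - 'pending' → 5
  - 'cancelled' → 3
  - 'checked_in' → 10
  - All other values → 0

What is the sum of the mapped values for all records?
51

Step 1: Apply mapping to each record
Step 2: Count by status:
  'confirmed': 4 records × 6 = 24
  'pending': 1 records × 5 = 5
  'cancelled': 4 records × 3 = 12
  'checked_in': 1 records × 10 = 10
Step 3: Sum all mapped values = 51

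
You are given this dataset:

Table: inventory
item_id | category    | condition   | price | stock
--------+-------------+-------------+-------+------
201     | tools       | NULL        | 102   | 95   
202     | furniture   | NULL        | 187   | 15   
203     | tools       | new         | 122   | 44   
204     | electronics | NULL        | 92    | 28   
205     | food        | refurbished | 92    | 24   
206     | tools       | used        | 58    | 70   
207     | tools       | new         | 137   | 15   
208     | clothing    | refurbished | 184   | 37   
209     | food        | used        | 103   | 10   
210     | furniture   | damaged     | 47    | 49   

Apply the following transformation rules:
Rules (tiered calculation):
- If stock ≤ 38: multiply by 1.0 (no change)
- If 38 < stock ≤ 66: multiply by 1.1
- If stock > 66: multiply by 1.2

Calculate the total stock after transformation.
429.3

Step 1: Tier 1 (stock ≤ 38): 6 records, sum = 129 × 1.0 = 129.0
Step 2: Tier 2 (38 < stock ≤ 66): 2 records, sum = 93 × 1.1 = 102.3
Step 3: Tier 3 (stock > 66): 2 records, sum = 165 × 1.2 = 198.0
Step 4: Final sum = 129.0 + 102.3 + 198.0 = 429.3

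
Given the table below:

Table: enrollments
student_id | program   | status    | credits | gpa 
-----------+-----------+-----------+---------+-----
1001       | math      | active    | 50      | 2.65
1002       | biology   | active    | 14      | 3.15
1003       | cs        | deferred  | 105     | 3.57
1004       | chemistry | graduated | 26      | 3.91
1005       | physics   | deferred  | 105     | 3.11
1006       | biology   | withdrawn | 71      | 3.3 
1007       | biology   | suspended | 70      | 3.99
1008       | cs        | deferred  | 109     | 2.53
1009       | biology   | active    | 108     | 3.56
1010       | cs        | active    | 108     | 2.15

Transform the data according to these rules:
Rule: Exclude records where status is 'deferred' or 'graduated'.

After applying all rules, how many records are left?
6

Step 1: Count records to exclude
  - 3 (deferred) + 1 (graduated) = 4 records
Step 2: Total records: 10
Step 3: Remaining = 10 - 4 = 6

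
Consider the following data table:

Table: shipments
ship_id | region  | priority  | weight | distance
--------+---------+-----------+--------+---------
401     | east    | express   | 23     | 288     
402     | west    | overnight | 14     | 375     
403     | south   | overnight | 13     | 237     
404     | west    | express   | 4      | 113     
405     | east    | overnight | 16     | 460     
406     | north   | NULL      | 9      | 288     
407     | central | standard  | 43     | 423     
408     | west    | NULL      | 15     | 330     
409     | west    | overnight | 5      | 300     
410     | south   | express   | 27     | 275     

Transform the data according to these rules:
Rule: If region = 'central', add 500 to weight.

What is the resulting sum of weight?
669

Step 1: Count records where region = 'central': 1
Step 2: Total bonus added: 1 × 500 = 500
Step 3: Original sum of weight: 169
Step 4: Final sum = 169 + 500 = 669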